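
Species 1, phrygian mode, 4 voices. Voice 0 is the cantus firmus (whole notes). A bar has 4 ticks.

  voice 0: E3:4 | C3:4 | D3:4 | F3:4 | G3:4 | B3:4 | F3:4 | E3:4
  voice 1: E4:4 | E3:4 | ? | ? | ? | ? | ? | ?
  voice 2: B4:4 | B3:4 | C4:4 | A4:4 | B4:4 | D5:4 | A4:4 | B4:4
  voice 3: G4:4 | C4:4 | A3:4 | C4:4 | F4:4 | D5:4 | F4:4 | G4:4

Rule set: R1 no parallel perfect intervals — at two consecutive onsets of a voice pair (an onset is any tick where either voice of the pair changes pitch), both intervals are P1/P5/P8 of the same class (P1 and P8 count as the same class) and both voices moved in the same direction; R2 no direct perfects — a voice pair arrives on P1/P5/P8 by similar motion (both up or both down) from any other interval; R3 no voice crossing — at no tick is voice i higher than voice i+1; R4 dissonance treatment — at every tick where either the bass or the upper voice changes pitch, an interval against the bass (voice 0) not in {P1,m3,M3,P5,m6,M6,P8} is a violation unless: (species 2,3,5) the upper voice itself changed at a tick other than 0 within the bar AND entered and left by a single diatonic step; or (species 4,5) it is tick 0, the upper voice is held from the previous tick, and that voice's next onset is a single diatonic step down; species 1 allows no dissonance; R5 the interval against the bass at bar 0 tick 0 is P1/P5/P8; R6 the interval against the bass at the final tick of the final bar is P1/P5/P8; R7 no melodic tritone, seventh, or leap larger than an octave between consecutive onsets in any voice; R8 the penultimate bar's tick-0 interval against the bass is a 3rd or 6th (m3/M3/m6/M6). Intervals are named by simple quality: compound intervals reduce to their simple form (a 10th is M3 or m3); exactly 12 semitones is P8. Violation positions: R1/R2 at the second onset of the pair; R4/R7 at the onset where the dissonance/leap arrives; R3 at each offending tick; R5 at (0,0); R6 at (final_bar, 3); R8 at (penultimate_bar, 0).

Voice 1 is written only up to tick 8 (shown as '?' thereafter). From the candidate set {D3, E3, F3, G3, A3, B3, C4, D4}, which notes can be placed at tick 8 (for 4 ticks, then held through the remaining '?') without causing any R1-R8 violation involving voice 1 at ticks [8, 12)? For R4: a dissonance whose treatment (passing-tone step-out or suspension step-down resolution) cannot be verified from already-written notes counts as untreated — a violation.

{B3}

D3: violates R2
E3: violates R4
F3: violates R1
G3: violates R4
A3: violates R2
B3: legal
C4: violates R2,R4
D4: violates R2,R3,R7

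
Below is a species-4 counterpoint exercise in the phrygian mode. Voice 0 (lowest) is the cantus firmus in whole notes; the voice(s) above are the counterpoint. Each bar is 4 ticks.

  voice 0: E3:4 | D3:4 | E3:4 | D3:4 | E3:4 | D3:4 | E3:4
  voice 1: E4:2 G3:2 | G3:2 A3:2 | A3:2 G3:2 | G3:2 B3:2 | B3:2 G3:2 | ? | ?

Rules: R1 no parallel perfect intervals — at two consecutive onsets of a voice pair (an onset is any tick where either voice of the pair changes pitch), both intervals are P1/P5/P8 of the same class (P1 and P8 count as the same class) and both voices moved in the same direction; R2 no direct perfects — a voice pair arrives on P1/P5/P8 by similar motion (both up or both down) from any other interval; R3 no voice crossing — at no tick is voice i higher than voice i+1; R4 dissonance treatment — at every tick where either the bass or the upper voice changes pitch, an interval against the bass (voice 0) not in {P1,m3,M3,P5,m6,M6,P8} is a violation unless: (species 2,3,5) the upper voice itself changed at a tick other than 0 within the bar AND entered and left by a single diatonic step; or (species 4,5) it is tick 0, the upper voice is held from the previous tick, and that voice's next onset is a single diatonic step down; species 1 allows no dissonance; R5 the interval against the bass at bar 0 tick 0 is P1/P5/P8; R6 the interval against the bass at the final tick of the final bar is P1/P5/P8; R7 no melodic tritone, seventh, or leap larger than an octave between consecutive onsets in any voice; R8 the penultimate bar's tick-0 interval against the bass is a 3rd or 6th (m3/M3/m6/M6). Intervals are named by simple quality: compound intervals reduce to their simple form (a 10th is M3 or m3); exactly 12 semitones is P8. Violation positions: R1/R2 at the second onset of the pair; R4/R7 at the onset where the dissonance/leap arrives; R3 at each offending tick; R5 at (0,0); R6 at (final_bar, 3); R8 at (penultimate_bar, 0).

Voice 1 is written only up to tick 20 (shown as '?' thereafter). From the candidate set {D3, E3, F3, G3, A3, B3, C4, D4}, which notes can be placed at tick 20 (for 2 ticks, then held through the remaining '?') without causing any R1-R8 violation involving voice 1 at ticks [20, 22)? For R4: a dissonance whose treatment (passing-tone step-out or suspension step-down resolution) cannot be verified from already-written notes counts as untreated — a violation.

{B3, F3}

D3: violates R2,R8
E3: violates R4,R8
F3: legal
G3: violates R4,R8
A3: violates R8
B3: legal
C4: violates R4,R8
D4: violates R8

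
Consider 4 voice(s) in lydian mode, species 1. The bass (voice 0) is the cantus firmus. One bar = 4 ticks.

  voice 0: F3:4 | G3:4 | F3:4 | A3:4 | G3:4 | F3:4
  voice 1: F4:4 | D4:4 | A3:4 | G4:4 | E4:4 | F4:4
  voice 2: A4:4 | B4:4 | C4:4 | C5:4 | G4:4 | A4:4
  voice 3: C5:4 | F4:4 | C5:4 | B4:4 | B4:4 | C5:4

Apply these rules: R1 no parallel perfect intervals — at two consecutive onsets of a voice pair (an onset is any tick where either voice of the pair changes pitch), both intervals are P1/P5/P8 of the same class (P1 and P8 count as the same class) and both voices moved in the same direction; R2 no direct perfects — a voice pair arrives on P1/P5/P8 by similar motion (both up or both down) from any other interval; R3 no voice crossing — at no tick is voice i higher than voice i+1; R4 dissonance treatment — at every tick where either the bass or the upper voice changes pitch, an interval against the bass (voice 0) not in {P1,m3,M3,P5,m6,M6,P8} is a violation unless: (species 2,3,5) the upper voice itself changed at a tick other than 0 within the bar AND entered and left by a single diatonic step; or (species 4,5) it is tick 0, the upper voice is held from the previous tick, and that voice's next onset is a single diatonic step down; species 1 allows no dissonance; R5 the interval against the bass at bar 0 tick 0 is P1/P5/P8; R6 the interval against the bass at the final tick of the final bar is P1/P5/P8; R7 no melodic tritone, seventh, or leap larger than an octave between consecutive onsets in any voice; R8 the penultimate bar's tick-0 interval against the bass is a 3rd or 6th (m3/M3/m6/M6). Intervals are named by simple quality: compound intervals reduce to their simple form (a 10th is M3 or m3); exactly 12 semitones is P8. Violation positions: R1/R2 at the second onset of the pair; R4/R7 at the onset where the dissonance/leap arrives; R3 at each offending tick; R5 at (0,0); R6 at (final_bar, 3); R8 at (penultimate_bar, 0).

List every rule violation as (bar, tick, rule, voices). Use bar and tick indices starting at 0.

bar 0: v0=F3 v1=F4 v2=A4 v3=C5 downbeat P5
bar 1: v0=G3 v1=D4 v2=B4 v3=F4 downbeat m7
bar 2: v0=F3 v1=A3 v2=C4 v3=C5 downbeat P5
bar 3: v0=A3 v1=G4 v2=C5 v3=B4 downbeat M2
bar 4: v0=G3 v1=E4 v2=G4 v3=B4 downbeat M3
bar 5: v0=F3 v1=F4 v2=A4 v3=C5 downbeat P5
  -> R5 @ bar 0 tick 0 v(0, 2): opens on M3
  -> R3 @ bar 1 tick 0 v(2, 3): B4 above F4
  -> R4 @ bar 1 tick 0 v(0, 3): G3/F4 m7 untreated
  -> R3 @ bar 1 tick 1 v(2, 3): B4 above F4
  -> R3 @ bar 1 tick 2 v(2, 3): B4 above F4
  -> R3 @ bar 1 tick 3 v(2, 3): B4 above F4
  -> R2 @ bar 2 tick 0 v(0, 2): G3/B4 M3 -> F3/C4 P5 similar
  -> R7 @ bar 2 tick 0 v(2,): B4->C4 leap 11st
  -> R3 @ bar 3 tick 0 v(2, 3): C5 above B4
  -> R4 @ bar 3 tick 0 v(0, 1): A3/G4 m7 untreated
  -> R4 @ bar 3 tick 0 v(0, 3): A3/B4 M2 untreated
  -> R7 @ bar 3 tick 0 v(1,): A3->G4 leap 10st
  -> R3 @ bar 3 tick 1 v(2, 3): C5 above B4
  -> R3 @ bar 3 tick 2 v(2, 3): C5 above B4
  -> R3 @ bar 3 tick 3 v(2, 3): C5 above B4
  -> R2 @ bar 4 tick 0 v(0, 2): A3/C5 m3 -> G3/G4 P8 similar
  -> R8 @ bar 4 tick 0 v(0, 2): penult P8 not 3rd/6th
  -> R1 @ bar 5 tick 0 v(1, 3): E4/B4 P5 -> F4/C5 P5 similar
  -> R6 @ bar 5 tick 3 v(0, 2): closes on M3

(0, 0, R5, (0, 2))
(1, 0, R3, (2, 3))
(1, 0, R4, (0, 3))
(1, 1, R3, (2, 3))
(1, 2, R3, (2, 3))
(1, 3, R3, (2, 3))
(2, 0, R2, (0, 2))
(2, 0, R7, (2,))
(3, 0, R3, (2, 3))
(3, 0, R4, (0, 1))
(3, 0, R4, (0, 3))
(3, 0, R7, (1,))
(3, 1, R3, (2, 3))
(3, 2, R3, (2, 3))
(3, 3, R3, (2, 3))
(4, 0, R2, (0, 2))
(4, 0, R8, (0, 2))
(5, 0, R1, (1, 3))
(5, 3, R6, (0, 2))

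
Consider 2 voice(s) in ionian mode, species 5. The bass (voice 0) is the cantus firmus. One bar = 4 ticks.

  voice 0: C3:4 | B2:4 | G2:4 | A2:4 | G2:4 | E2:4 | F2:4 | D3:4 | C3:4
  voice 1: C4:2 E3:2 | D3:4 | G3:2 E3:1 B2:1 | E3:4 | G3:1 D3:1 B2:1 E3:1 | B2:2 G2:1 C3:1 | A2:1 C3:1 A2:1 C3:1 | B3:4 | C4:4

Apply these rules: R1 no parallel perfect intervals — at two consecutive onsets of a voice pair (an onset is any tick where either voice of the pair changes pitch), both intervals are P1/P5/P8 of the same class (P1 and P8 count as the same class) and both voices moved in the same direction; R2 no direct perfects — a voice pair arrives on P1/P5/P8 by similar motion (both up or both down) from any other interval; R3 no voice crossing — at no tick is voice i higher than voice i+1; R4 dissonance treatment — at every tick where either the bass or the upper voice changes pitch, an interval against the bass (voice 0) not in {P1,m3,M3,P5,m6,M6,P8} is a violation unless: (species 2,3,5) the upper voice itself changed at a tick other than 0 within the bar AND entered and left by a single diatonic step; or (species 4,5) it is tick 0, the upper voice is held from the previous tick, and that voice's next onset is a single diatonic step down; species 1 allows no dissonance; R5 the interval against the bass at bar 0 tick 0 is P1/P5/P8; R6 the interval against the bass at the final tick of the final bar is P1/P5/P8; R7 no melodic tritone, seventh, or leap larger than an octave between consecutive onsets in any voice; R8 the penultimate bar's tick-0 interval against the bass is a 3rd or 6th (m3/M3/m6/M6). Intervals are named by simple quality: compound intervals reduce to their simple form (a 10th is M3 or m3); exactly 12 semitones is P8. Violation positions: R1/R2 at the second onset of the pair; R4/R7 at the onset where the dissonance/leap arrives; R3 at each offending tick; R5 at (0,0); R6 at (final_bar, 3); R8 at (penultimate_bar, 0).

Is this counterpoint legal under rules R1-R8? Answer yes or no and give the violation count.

No (3 violations)

bar 0: v0=C3 v1=C4 (P8)
bar 1: v0=B2 v1=D3 (m3)
bar 2: v0=G2 v1=G3 (P8)
bar 3: v0=A2 v1=E3 (P5)
bar 4: v0=G2 v1=G3 (P8)
bar 5: v0=E2 v1=B2 (P5)
bar 6: v0=F2 v1=A2 (M3)
bar 7: v0=D3 v1=B3 (M6)
bar 8: v0=C3 v1=C4 (P8)
  R2 @ bar3.0: G2/B2 M3 -> A2/E3 P5 similar
  R2 @ bar5.0: G2/E3 M6 -> E2/B2 P5 similar
  R7 @ bar7.0: C3->B3 leap 11st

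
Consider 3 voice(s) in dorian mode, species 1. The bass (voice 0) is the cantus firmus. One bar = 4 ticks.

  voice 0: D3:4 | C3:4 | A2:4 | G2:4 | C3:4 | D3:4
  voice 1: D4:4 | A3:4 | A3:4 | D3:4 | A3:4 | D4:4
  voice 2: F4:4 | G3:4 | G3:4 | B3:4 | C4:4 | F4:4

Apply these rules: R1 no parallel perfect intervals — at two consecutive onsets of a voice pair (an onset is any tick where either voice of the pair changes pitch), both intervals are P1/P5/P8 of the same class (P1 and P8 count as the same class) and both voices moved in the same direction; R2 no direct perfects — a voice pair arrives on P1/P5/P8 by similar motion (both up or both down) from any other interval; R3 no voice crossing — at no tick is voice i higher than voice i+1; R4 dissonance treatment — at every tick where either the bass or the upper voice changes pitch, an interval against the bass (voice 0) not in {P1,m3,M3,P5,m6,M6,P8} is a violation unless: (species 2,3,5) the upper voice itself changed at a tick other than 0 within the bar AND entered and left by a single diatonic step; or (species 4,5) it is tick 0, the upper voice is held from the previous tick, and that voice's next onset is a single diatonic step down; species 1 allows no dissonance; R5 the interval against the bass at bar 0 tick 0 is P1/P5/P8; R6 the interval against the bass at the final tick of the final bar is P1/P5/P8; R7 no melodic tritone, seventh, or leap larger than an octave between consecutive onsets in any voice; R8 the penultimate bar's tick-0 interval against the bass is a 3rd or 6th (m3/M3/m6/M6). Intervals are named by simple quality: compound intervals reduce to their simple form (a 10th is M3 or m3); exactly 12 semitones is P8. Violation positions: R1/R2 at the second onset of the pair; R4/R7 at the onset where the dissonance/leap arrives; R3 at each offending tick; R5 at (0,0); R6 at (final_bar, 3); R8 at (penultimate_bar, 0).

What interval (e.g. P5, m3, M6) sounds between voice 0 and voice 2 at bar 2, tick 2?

voice 0=A2 voice 2=G3 -> m7

m7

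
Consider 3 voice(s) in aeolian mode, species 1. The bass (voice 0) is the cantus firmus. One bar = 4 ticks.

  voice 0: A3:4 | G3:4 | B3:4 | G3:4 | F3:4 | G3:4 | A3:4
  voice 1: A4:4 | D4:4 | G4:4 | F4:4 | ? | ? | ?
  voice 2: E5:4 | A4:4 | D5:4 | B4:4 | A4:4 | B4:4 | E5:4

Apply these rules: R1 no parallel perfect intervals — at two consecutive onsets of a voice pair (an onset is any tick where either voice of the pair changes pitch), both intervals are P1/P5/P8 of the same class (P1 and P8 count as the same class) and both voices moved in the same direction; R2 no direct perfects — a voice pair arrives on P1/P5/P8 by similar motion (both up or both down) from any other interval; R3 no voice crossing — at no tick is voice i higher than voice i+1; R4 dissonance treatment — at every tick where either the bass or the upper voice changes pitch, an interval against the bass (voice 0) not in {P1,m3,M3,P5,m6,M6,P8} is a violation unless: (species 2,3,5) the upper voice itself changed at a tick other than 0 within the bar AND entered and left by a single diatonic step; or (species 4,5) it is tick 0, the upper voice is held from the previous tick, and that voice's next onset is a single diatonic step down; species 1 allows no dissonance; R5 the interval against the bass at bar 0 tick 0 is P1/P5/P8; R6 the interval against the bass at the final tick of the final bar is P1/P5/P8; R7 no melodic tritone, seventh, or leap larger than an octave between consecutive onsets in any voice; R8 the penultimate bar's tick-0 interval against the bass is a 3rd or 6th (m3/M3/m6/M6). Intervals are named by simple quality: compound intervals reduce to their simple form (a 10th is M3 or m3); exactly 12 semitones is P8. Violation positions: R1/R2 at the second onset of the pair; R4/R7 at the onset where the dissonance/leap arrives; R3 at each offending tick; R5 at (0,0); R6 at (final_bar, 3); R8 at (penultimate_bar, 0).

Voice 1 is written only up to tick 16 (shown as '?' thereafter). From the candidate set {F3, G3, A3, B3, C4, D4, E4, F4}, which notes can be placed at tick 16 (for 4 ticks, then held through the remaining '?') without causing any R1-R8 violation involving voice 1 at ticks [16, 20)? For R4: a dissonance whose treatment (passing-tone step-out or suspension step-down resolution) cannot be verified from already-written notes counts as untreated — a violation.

F3: violates R2
G3: violates R4,R7
A3: violates R2
B3: violates R4,R7
C4: violates R2
D4: violates R2
E4: violates R4
F4: legal

{F4}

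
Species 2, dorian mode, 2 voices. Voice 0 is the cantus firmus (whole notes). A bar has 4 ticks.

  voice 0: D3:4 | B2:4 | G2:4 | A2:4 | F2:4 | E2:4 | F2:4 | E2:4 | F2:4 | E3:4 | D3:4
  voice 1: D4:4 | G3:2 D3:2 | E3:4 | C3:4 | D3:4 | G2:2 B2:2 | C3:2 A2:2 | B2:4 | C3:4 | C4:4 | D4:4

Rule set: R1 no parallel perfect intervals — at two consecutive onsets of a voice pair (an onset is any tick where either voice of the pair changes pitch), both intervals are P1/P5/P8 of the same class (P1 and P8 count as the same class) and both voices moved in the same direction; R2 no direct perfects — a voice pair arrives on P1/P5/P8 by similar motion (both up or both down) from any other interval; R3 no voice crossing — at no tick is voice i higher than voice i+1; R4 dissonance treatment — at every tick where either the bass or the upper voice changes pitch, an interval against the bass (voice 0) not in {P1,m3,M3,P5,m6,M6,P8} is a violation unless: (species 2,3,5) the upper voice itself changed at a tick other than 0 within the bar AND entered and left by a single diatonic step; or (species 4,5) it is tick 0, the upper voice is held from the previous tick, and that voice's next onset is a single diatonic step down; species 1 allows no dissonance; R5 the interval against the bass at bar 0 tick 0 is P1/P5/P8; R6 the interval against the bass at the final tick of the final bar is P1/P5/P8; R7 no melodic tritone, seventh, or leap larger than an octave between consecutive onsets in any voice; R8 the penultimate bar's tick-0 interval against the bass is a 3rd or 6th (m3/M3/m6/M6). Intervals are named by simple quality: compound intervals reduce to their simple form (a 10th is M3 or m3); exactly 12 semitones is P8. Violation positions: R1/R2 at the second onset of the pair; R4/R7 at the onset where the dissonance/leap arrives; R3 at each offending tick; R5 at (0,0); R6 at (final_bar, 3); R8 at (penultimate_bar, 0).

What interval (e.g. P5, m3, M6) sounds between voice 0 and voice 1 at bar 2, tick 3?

M6

voice 0=G2 voice 1=E3 -> M6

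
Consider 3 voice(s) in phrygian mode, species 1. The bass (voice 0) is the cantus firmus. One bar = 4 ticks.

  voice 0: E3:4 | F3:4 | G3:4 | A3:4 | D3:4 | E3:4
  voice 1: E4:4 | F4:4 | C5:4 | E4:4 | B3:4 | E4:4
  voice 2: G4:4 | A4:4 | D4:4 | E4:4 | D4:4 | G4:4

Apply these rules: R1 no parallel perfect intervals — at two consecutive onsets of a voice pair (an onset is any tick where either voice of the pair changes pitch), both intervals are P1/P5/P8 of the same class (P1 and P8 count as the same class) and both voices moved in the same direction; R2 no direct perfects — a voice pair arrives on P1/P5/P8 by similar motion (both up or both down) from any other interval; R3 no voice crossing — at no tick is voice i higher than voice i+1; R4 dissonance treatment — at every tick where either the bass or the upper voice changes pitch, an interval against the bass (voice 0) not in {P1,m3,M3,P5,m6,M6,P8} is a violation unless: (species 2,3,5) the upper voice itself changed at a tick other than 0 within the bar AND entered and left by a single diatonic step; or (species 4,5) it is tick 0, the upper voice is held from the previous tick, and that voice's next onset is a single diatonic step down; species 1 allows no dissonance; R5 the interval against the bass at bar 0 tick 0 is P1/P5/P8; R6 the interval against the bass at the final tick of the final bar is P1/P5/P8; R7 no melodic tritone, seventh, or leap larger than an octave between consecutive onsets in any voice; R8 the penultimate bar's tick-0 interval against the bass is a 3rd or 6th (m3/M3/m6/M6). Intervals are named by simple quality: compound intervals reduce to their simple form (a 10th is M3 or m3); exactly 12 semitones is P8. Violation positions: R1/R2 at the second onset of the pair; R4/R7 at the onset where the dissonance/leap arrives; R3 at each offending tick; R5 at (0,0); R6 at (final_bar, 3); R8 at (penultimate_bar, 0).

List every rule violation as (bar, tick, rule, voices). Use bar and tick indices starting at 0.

bar 0: v0=E3 v1=E4 v2=G4 downbeat m3
bar 1: v0=F3 v1=F4 v2=A4 downbeat M3
bar 2: v0=G3 v1=C5 v2=D4 downbeat P5
bar 3: v0=A3 v1=E4 v2=E4 downbeat P5
bar 4: v0=D3 v1=B3 v2=D4 downbeat P8
bar 5: v0=E3 v1=E4 v2=G4 downbeat m3
  -> R5 @ bar 0 tick 0 v(0, 2): opens on m3
  -> R1 @ bar 1 tick 0 v(0, 1): E3/E4 P8 -> F3/F4 P8 similar
  -> R3 @ bar 2 tick 0 v(1, 2): C5 above D4
  -> R4 @ bar 2 tick 0 v(0, 1): G3/C5 P4 untreated
  -> R3 @ bar 2 tick 1 v(1, 2): C5 above D4
  -> R3 @ bar 2 tick 2 v(1, 2): C5 above D4
  -> R3 @ bar 2 tick 3 v(1, 2): C5 above D4
  -> R1 @ bar 3 tick 0 v(0, 2): G3/D4 P5 -> A3/E4 P5 similar
  -> R2 @ bar 4 tick 0 v(0, 2): A3/E4 P5 -> D3/D4 P8 similar
  -> R8 @ bar 4 tick 0 v(0, 2): penult P8 not 3rd/6th
  -> R2 @ bar 5 tick 0 v(0, 1): D3/B3 M6 -> E3/E4 P8 similar
  -> R6 @ bar 5 tick 3 v(0, 2): closes on m3

(0, 0, R5, (0, 2))
(1, 0, R1, (0, 1))
(2, 0, R3, (1, 2))
(2, 0, R4, (0, 1))
(2, 1, R3, (1, 2))
(2, 2, R3, (1, 2))
(2, 3, R3, (1, 2))
(3, 0, R1, (0, 2))
(4, 0, R2, (0, 2))
(4, 0, R8, (0, 2))
(5, 0, R2, (0, 1))
(5, 3, R6, (0, 2))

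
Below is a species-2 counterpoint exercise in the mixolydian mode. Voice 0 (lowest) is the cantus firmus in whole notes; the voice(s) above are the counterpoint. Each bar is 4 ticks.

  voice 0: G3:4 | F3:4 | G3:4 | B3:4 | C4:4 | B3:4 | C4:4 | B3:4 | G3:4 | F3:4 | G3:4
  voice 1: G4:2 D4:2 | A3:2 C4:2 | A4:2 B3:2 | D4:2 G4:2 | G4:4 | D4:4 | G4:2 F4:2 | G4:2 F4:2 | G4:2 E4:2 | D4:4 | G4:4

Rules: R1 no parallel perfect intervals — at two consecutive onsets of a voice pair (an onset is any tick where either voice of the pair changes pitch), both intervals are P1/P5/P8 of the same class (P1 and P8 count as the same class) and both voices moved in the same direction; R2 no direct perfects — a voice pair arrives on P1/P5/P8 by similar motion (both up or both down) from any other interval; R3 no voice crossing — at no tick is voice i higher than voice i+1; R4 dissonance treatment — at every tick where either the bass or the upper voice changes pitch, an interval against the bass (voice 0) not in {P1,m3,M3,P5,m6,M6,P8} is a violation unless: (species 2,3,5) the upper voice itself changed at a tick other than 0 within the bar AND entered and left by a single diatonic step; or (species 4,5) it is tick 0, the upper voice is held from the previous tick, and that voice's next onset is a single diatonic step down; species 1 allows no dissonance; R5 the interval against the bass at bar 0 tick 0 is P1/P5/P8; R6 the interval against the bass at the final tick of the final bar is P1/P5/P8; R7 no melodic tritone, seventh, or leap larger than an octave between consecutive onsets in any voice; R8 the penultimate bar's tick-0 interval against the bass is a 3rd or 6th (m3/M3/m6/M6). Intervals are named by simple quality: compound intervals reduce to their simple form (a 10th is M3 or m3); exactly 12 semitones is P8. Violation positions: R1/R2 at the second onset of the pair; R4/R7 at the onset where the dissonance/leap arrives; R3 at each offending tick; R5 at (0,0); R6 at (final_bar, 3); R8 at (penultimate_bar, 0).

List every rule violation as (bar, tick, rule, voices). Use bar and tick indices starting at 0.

bar 0: v0=G3 v1=G4 downbeat P8
bar 1: v0=F3 v1=A3 downbeat M3
bar 2: v0=G3 v1=A4 downbeat M2
bar 3: v0=B3 v1=D4 downbeat m3
bar 4: v0=C4 v1=G4 downbeat P5
bar 5: v0=B3 v1=D4 downbeat m3
bar 6: v0=C4 v1=G4 downbeat P5
bar 7: v0=B3 v1=G4 downbeat m6
bar 8: v0=G3 v1=G4 downbeat P8
bar 9: v0=F3 v1=D4 downbeat M6
bar 10: v0=G3 v1=G4 downbeat P8
  -> R4 @ bar 2 tick 0 v(0, 1): G3/A4 M2 untreated
  -> R7 @ bar 2 tick 2 v(1,): A4->B3 leap 10st
  -> R2 @ bar 6 tick 0 v(0, 1): B3/D4 m3 -> C4/G4 P5 similar
  -> R2 @ bar 10 tick 0 v(0, 1): F3/D4 M6 -> G3/G4 P8 similar

(2, 0, R4, (0, 1))
(2, 2, R7, (1,))
(6, 0, R2, (0, 1))
(10, 0, R2, (0, 1))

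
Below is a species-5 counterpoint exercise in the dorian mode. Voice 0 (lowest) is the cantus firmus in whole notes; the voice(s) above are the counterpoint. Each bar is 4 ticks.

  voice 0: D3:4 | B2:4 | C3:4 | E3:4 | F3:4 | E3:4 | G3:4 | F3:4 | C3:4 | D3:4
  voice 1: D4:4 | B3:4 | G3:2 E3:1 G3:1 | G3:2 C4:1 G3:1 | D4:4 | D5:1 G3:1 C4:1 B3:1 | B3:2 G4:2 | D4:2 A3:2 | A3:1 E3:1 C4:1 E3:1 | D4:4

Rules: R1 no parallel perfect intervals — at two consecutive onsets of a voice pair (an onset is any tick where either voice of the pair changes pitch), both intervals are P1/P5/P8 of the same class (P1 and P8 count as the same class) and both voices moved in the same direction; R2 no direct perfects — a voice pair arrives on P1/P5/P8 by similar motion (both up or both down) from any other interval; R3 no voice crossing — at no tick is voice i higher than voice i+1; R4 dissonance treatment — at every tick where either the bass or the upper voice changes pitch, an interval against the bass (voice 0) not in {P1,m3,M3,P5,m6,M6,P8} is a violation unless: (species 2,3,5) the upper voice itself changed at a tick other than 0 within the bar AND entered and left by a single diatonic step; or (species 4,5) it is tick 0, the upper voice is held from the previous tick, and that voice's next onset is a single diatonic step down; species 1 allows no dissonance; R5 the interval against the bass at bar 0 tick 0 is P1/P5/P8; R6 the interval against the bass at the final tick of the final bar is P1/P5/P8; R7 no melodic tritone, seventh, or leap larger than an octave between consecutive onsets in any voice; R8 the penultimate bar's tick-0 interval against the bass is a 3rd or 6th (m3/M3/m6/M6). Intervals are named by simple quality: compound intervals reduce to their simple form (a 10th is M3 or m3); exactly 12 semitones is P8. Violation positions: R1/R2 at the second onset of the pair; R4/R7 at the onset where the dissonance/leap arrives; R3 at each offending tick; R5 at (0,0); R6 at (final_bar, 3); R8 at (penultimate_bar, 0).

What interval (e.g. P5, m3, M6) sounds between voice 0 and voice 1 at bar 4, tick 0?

M6

voice 0=F3 voice 1=D4 -> M6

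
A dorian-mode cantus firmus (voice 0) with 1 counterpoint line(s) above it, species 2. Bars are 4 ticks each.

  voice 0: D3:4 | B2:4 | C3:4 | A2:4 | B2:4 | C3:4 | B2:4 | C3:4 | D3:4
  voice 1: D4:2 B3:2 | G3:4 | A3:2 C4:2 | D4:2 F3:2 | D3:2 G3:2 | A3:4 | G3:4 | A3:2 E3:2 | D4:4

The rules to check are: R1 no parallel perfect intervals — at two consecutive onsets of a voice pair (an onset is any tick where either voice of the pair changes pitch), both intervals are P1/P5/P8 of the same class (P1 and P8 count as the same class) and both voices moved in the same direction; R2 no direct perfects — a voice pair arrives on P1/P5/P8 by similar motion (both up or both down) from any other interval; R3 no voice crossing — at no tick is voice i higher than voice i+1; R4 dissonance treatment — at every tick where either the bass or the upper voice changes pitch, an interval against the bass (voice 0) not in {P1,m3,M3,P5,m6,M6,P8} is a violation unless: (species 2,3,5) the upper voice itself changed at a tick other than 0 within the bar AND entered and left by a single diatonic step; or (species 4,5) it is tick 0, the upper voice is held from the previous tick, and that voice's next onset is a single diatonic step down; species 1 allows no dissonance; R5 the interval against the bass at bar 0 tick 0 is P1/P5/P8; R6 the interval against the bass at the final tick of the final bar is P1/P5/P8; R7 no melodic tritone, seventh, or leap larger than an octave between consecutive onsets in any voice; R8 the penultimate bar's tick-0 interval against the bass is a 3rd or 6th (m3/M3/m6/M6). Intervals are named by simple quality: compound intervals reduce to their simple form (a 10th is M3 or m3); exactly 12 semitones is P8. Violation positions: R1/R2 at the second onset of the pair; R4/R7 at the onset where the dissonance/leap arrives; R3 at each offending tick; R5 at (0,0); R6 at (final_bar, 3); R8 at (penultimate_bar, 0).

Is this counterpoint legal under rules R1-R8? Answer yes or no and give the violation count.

No (3 violations)

bar 0: v0=D3 v1=D4 (P8)
bar 1: v0=B2 v1=G3 (m6)
bar 2: v0=C3 v1=A3 (M6)
bar 3: v0=A2 v1=D4 (P4)
bar 4: v0=B2 v1=D3 (m3)
bar 5: v0=C3 v1=A3 (M6)
bar 6: v0=B2 v1=G3 (m6)
bar 7: v0=C3 v1=A3 (M6)
bar 8: v0=D3 v1=D4 (P8)
  R4 @ bar3.0: A2/D4 P4 untreated
  R2 @ bar8.0: C3/E3 M3 -> D3/D4 P8 similar
  R7 @ bar8.0: E3->D4 leap 10st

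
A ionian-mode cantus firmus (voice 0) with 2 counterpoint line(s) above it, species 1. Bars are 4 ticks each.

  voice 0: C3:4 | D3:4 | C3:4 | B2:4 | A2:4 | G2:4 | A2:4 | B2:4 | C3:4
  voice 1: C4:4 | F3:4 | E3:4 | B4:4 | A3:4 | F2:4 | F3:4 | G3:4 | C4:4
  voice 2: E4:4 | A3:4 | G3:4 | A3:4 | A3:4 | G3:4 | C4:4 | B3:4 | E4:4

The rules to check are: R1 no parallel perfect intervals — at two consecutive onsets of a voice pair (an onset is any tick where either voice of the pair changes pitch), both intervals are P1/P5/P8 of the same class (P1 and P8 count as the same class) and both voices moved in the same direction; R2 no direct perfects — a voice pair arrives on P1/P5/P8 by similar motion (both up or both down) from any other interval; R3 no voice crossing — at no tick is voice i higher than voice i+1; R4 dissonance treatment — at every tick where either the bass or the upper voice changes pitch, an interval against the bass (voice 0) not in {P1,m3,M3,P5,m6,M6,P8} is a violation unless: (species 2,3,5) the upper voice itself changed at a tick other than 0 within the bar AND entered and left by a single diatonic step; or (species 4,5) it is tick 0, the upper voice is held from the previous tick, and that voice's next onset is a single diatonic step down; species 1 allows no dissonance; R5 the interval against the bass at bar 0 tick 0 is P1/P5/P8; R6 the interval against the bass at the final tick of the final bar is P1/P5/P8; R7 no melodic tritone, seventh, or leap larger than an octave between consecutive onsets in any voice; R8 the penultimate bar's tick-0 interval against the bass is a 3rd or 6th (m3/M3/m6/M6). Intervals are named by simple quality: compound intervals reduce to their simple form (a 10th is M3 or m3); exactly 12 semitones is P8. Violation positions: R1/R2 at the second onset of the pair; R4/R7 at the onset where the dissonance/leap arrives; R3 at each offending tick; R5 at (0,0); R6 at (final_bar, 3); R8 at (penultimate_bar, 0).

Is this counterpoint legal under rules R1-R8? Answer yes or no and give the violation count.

No (21 violations)

bar 0: v0=C3 v1=C4 v2=E4 (M3)
bar 1: v0=D3 v1=F3 v2=A3 (P5)
bar 2: v0=C3 v1=E3 v2=G3 (P5)
bar 3: v0=B2 v1=B4 v2=A3 (m7)
bar 4: v0=A2 v1=A3 v2=A3 (P8)
bar 5: v0=G2 v1=F2 v2=G3 (P8)
bar 6: v0=A2 v1=F3 v2=C4 (m3)
bar 7: v0=B2 v1=G3 v2=B3 (P8)
bar 8: v0=C3 v1=C4 v2=E4 (M3)
  R5 @ bar0.0: opens on M3
  R1 @ bar2.0: D3/A3 P5 -> C3/G3 P5 similar
  R3 @ bar3.0: B4 above A3
  R4 @ bar3.0: B2/A3 m7 untreated
  R7 @ bar3.0: E3->B4 leap 19st
  R3 @ bar3.1: B4 above A3
  R3 @ bar3.2: B4 above A3
  R3 @ bar3.3: B4 above A3
  R1 @ bar4.0: B2/B4 P1 -> A2/A3 P8 similar
  R7 @ bar4.0: B4->A3 leap 14st
  R1 @ bar5.0: A2/A3 P8 -> G2/G3 P8 similar
  R3 @ bar5.0: G2 above F2
  R4 @ bar5.0: G2/F2 M2 untreated
  R7 @ bar5.0: A3->F2 leap 16st
  R3 @ bar5.1: G2 above F2
  R3 @ bar5.2: G2 above F2
  R3 @ bar5.3: G2 above F2
  R2 @ bar6.0: F2/G3 M2 -> F3/C4 P5 similar
  R8 @ bar7.0: penult P8 not 3rd/6th
  R2 @ bar8.0: B2/G3 m6 -> C3/C4 P8 similar
  R6 @ bar8.3: closes on M3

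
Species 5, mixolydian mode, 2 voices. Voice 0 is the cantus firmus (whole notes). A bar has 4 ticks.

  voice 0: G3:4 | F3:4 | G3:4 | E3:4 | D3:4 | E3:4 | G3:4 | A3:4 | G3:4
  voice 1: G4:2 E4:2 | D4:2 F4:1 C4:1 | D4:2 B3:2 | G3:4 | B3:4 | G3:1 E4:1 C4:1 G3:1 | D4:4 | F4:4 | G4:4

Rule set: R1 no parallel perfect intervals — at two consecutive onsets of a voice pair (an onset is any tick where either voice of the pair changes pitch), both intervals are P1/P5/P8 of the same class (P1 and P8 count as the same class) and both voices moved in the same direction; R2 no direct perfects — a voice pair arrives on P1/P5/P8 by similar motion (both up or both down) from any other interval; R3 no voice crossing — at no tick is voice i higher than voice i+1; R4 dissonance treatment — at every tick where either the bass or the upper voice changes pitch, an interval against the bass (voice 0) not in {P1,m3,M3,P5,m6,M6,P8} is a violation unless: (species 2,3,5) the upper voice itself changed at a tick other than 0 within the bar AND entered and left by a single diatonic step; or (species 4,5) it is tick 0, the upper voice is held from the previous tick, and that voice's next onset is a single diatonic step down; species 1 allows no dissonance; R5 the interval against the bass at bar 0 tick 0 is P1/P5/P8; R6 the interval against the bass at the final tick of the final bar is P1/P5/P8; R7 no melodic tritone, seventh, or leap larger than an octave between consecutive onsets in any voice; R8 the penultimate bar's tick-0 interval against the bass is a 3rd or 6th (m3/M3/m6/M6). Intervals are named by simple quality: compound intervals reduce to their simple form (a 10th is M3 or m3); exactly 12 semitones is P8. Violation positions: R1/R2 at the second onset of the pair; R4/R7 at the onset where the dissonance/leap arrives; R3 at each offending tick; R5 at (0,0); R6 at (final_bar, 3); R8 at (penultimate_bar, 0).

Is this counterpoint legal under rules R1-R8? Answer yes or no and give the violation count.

No (2 violations)

bar 0: v0=G3 v1=G4 (P8)
bar 1: v0=F3 v1=D4 (M6)
bar 2: v0=G3 v1=D4 (P5)
bar 3: v0=E3 v1=G3 (m3)
bar 4: v0=D3 v1=B3 (M6)
bar 5: v0=E3 v1=G3 (m3)
bar 6: v0=G3 v1=D4 (P5)
bar 7: v0=A3 v1=F4 (m6)
bar 8: v0=G3 v1=G4 (P8)
  R1 @ bar2.0: F3/C4 P5 -> G3/D4 P5 similar
  R2 @ bar6.0: E3/G3 m3 -> G3/D4 P5 similar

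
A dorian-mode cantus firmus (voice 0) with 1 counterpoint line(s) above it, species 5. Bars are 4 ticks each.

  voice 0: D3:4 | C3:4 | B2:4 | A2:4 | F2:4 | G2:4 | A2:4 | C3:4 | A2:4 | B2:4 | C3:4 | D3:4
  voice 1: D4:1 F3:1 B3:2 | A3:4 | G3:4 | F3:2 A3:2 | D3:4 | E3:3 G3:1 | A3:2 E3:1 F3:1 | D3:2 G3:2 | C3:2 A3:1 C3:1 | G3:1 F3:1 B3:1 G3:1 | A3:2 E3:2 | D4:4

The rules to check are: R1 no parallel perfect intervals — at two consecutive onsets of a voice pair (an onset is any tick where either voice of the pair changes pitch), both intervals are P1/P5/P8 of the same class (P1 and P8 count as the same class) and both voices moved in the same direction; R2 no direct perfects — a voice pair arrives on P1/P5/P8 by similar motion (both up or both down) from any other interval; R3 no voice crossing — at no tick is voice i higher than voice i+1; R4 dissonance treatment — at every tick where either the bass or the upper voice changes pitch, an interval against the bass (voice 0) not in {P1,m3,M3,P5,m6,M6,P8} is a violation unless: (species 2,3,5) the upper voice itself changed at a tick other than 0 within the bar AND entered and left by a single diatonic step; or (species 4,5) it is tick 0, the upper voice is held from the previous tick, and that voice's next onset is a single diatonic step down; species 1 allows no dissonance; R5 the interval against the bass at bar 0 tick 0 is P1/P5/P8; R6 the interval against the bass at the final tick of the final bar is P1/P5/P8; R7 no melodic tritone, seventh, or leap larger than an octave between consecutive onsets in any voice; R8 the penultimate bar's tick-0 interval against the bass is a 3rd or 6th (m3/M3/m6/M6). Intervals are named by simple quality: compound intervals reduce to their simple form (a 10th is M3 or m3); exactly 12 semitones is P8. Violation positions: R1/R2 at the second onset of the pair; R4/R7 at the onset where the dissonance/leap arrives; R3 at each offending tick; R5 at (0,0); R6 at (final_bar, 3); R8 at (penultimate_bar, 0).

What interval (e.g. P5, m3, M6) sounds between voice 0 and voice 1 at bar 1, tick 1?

voice 0=C3 voice 1=A3 -> M6

M6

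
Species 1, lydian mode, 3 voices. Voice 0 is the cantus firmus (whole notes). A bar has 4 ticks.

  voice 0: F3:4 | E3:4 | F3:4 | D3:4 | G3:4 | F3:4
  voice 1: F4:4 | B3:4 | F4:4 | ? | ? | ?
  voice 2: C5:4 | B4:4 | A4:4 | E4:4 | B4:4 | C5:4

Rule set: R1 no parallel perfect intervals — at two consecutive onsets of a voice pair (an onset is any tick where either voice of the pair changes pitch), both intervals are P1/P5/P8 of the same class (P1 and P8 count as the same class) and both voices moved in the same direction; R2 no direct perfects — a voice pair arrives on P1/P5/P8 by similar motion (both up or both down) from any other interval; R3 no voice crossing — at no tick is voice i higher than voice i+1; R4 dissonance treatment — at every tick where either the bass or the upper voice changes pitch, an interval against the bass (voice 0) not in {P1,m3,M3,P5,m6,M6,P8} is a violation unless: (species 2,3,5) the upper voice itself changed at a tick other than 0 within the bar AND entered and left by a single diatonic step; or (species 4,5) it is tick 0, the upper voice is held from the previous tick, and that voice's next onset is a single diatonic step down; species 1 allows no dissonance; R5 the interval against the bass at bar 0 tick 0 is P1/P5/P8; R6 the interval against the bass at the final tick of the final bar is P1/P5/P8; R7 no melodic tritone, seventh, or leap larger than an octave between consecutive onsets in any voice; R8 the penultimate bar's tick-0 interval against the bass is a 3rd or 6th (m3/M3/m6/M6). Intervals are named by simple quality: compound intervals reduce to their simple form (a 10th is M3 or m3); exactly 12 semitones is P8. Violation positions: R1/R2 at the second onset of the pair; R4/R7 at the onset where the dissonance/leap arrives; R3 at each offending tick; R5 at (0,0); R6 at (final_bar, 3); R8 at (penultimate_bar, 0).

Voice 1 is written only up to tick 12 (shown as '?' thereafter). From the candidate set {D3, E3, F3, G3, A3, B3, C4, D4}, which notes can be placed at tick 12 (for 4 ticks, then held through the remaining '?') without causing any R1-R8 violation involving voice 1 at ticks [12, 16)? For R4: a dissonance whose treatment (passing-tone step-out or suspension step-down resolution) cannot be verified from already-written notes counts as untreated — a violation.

D3: violates R1,R7
E3: violates R2,R4,R7
F3: legal
G3: violates R4,R7
A3: violates R2
B3: violates R7
C4: violates R4
D4: violates R1

{F3}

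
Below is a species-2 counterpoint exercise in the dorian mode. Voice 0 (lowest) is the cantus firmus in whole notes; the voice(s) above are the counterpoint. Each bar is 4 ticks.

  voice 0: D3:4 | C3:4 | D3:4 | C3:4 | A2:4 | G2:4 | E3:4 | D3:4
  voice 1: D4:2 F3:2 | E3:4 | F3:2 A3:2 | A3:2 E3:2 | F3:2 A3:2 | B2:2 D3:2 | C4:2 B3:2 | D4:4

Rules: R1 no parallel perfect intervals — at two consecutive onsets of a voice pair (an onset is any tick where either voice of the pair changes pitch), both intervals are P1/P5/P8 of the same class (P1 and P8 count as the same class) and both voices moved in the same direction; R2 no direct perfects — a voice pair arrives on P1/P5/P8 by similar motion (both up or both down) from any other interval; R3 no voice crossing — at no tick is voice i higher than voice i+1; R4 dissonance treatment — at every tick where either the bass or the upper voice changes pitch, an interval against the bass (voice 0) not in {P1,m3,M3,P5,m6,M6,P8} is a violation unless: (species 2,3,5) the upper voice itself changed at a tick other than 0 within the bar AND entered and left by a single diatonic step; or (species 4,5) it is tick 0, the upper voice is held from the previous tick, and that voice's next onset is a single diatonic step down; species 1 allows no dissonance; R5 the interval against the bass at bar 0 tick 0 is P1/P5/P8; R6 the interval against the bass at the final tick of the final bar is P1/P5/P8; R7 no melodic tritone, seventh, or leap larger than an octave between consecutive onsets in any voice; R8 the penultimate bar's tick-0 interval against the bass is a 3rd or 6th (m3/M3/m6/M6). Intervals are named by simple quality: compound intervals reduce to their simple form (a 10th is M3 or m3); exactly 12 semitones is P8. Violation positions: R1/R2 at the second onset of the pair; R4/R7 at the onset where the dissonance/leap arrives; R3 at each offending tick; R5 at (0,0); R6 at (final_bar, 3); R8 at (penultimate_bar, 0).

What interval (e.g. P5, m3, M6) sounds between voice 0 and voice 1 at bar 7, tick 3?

P8

voice 0=D3 voice 1=D4 -> P8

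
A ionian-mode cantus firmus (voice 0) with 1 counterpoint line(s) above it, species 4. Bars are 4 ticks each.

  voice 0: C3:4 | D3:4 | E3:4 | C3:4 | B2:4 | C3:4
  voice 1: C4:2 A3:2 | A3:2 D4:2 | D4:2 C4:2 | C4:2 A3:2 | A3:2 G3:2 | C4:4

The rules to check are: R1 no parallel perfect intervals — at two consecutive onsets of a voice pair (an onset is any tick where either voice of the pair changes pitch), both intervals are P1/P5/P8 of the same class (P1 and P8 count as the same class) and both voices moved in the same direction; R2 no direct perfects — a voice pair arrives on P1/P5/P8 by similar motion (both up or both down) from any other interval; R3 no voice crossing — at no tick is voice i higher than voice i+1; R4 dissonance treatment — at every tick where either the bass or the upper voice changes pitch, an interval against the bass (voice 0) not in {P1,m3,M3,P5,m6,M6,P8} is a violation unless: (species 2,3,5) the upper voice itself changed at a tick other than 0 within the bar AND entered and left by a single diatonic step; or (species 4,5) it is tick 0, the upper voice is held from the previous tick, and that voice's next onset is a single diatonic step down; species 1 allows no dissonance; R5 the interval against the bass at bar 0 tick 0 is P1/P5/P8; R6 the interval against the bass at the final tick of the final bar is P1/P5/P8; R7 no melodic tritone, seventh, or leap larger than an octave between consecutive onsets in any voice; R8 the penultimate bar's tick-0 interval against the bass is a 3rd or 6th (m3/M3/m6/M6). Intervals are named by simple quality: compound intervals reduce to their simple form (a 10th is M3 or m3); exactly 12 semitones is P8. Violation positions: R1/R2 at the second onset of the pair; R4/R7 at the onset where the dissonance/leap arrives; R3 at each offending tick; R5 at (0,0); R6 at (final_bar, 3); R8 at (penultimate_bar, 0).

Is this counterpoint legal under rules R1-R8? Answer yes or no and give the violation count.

bar 0: v0=C3 v1=C4 (P8)
bar 1: v0=D3 v1=A3 (P5)
bar 2: v0=E3 v1=D4 (m7)
bar 3: v0=C3 v1=C4 (P8)
bar 4: v0=B2 v1=A3 (m7)
bar 5: v0=C3 v1=C4 (P8)
  R8 @ bar4.0: penult m7 not 3rd/6th
  R2 @ bar5.0: B2/G3 m6 -> C3/C4 P8 similar

No (2 violations)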